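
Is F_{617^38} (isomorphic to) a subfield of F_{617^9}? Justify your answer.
No: F_{617^38} is not a subfield of F_{617^9}

F_{p^m} embeds in F_{p^n} iff m | n. Here 38 ∤ 9 (since 9 = 0·38 + 9 with remainder 9 ≠ 0), so F_{617^38} is not a subfield of F_{617^9}. Equivalently: if it were, the tower law would give 38 = [F_{617^38}:F_617] dividing [F_{617^9}:F_617] = 9, contradiction.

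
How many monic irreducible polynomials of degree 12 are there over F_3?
There are 44220 monic irreducible polynomials of degree 12 over F_3

Each element of F_{3^12} that lies in no proper subfield is a root of exactly one monic irreducible of degree 12 over F_3, and each such polynomial has 12 distinct roots in F_{3^12}. By Möbius inversion the count is N_3(12) = (1/12) Σ_{d|12} μ(12/d) · 3^d = (1/12)(μ(12)·3^1 + μ(6)·3^2 + μ(4)·3^3 + μ(3)·3^4 + μ(2)·3^6 + μ(1)·3^12) = 530640/12 = 44220.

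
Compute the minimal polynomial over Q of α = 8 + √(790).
m_α(x) = x^2 - 16x - 726

From α - 8 = √(790), squaring gives (α - 8)^2 = 790, i.e. α^2 - 16α + 64 = 790, so α^2 - 16α - 726 = 0. The discriminant of x^2 - 16x - 726 is (-16)^2 - 4·(-726) = 256 + 2904 = 3160, and 4·(790) is not a perfect square in Q since 790 is squarefree and ≠ 1. Hence x^2 - 16x - 726 is irreducible over Q and is the minimal polynomial of α.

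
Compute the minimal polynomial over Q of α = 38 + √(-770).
m_α(x) = x^2 - 76x + 2214

From α - 38 = √(-770), squaring gives (α - 38)^2 = -770, i.e. α^2 - 76α + 1444 = -770, so α^2 - 76α + 2214 = 0. The discriminant of x^2 - 76x + 2214 is (-76)^2 - 4·(2214) = 5776 - 8856 = -3080, and 4·(-770) is not a perfect square in Q since -770 is squarefree and ≠ 1. Hence x^2 - 76x + 2214 is irreducible over Q and is the minimal polynomial of α.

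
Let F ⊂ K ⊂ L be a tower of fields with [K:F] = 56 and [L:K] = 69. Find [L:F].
[L:F] = 3864

The tower law says that for any tower of field extensions F ⊂ K ⊂ L with finite degrees, [L:F] = [L:K] · [K:F]. Here this gives [L:F] = 69 · 56 = 3864.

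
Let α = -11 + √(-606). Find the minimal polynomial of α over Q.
m_α(x) = x^2 + 22x + 727

From α + 11 = √(-606), squaring gives (α + 11)^2 = -606, i.e. α^2 + 22α + 121 = -606, so α^2 + 22α + 727 = 0. The discriminant of x^2 + 22x + 727 is (22)^2 - 4·(727) = 484 - 2908 = -2424, and 4·(-606) is not a perfect square in Q since -606 is squarefree and ≠ 1. Hence x^2 + 22x + 727 is irreducible over Q and is the minimal polynomial of α.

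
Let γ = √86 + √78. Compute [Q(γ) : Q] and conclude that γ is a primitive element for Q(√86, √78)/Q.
[Q(γ) : Q] = 4 (equivalently, Q(γ) = Q(√86, √78))

Obviously Q(γ) ⊆ Q(√86, √78), and [Q(√86, √78):Q] = 4 (since 86, 78 are distinct squarefree integers > 1 with 6708 not a perfect square). To show equality we compute the minimal polynomial of γ. From γ = √86 + √78: γ^2 = 86 + 2√(6708) + 78 = 164 + 2√(6708), so γ^2 - 164 = 2√(6708); squaring, (γ^2 - 164)^2 = 4·6708, i.e. γ^4 - 328γ^2 + 26896 - 26832 = 0, i.e. γ^4 - 328γ^2 + 64 = 0. So γ is a root of x^4 - 328x^2 + 64. This polynomial is irreducible over Q: it has no rational root (each ±√86 ± √78 is irrational), and any factorization into two quadratics over Q would force √(6708) ∈ Q (pairing opposite roots) or √86, √78 ∈ Q (other pairings), all impossible. Hence [Q(γ):Q] = 4 = [Q(√86, √78):Q], so Q(γ) = Q(√86, √78).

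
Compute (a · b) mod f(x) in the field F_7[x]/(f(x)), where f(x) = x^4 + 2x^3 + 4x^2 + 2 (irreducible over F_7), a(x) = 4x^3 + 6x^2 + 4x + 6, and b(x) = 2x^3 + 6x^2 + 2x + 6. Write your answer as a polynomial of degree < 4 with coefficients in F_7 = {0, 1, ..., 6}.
a · b ≡ 4x^3 + 4x^2 + 3x + 6 (mod f(x))

Multiply in F_7[x]: a(x)·b(x) = (4x^3 + 6x^2 + 4x + 6)·(2x^3 + 6x^2 + 2x + 6) = x^6 + x^5 + 3x^4 + 2x^3 + 3x^2 + x + 1. This has degree ≥ 4, so divide by f(x) over F_7: x^6 + x^5 + 3x^4 + 2x^3 + 3x^2 + x + 1 = (x^2 + 6x + 1)·(x^4 + 2x^3 + 4x^2 + 2) + (4x^3 + 4x^2 + 3x + 6). Hence a·b ≡ 4x^3 + 4x^2 + 3x + 6 (mod f). (F_7[x]/(f) is a field with 7^4 = 2401 elements since f is irreducible of degree 4.)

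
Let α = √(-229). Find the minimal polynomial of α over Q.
m_α(x) = x^2 + 229

α satisfies α^2 + 229 = 0, so x^2 + 229 annihilates α. Since d = -229 is squarefree and ≠ 1, it is not a perfect square in Q, so x^2 + 229 has no rational root and is therefore irreducible over Q (a degree-2 polynomial over a field is irreducible iff it has no root). Hence m_α(x) = x^2 + 229.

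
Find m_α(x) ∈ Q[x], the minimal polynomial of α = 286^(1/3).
m_α(x) = x^3 - 286

α satisfies α^3 = 286, so x^3 - 286 annihilates α. By the rational root test, a rational root p/q (in lowest terms) of x^3 - 286 would satisfy p^3 = 286 q^3, forcing q = 1 and p^3 = 286; but 286 is not a perfect cube, contradiction. A monic cubic over Q with no rational root is irreducible (any nontrivial factorization would include a linear factor). Hence x^3 - 286 is the minimal polynomial of α, and in particular [Q(α):Q] = 3.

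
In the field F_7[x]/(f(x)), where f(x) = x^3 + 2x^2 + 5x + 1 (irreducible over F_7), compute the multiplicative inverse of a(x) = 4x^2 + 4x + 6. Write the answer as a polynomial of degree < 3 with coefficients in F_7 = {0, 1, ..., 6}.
a(x)^(-1) ≡ 4x^2 + 6x + 5 (mod f(x))

Since f is irreducible over F_7, F_7[x]/(f) is a field and a(x) ≠ 0 has an inverse. Apply the extended Euclidean algorithm to f(x) and a(x) in F_7[x]: f(x) = (2x + 2)·a(x) + (6x + 3);  a(x) = (3x + 5)·(6x + 3) + (5). The last nonzero remainder is the constant 5 = gcd(f, a) in F_7. Back-substituting through the division chain expresses 5 = s(x)·a(x) + t(x)·f(x) with s(x) ≡ 6x^2 + 2x + 4 (mod f), so (6x^2 + 2x + 4)·a(x) ≡ 5 (mod f). Multiplying by 5^(-1) ≡ 3 in F_7 gives a(x)^(-1) ≡ 3·(6x^2 + 2x + 4) ≡ 4x^2 + 6x + 5 (mod f). Check: (4x^2 + 4x + 6)·(4x^2 + 6x + 5) = 2x^4 + 5x^3 + 5x^2 + 2 ≡ 1 (mod x^3 + 2x^2 + 5x + 1).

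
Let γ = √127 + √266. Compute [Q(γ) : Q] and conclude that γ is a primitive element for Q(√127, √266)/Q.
[Q(γ) : Q] = 4 (equivalently, Q(γ) = Q(√127, √266))

Obviously Q(γ) ⊆ Q(√127, √266), and [Q(√127, √266):Q] = 4 (since 127, 266 are distinct squarefree integers > 1 with 33782 not a perfect square). To show equality we compute the minimal polynomial of γ. From γ = √127 + √266: γ^2 = 127 + 2√(33782) + 266 = 393 + 2√(33782), so γ^2 - 393 = 2√(33782); squaring, (γ^2 - 393)^2 = 4·33782, i.e. γ^4 - 786γ^2 + 154449 - 135128 = 0, i.e. γ^4 - 786γ^2 + 19321 = 0. So γ is a root of x^4 - 786x^2 + 19321. This polynomial is irreducible over Q: it has no rational root (each ±√127 ± √266 is irrational), and any factorization into two quadratics over Q would force √(33782) ∈ Q (pairing opposite roots) or √127, √266 ∈ Q (other pairings), all impossible. Hence [Q(γ):Q] = 4 = [Q(√127, √266):Q], so Q(γ) = Q(√127, √266).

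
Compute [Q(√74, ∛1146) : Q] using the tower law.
[Q(√74, ∛1146) : Q] = 6

Let L = Q(√74, ∛1146). Since Q(√74) ⊂ L and [Q(√74):Q] = 2, the tower law gives 2 | [L:Q]. Likewise Q(∛1146) ⊂ L with [Q(∛1146):Q] = 3 (because 1146 is not a perfect cube), so 3 | [L:Q]. As gcd(2,3) = 1, [L:Q] is divisible by 6. Conversely L is generated over Q by √74 and ∛1146, so [L:Q] ≤ 2·3 = 6. Therefore [Q(√74, ∛1146) : Q] = 6.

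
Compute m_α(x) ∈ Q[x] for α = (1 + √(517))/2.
m_α(x) = x^2 - x - 129

From 2α - 1 = √(517), squaring gives (2α - 1)^2 = 517, i.e. 4α^2 - 4α + 1 = 517, so α^2 - α + (1 - 517)/4 = 0. Since 517 ≡ 1 (mod 4), (1 - 517)/4 = -129 ∈ Z. The polynomial x^2 - x - 129 has discriminant 1 - 4·(-129) = 517, which is not a perfect square in Q (d = 517 is squarefree and ≠ 1), so x^2 - x - 129 is irreducible over Q. It is the minimal polynomial of α.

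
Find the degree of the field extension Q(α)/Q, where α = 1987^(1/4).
[Q(α):Q] = 4

α is a root of x^4 - 1987. By Eisenstein's criterion at the prime p = 1987 (which divides the constant term 1987 but p^2 = 3948169 does not, since 1987 is squarefree), x^4 - 1987 is irreducible over Q. Hence [Q(α):Q] = 4.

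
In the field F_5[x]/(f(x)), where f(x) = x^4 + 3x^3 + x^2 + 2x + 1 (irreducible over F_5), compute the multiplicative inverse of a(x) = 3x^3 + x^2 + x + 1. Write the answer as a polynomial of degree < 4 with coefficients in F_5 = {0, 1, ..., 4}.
a(x)^(-1) ≡ x^3 + x^2 + x + 3 (mod f(x))

Since f is irreducible over F_5, F_5[x]/(f) is a field and a(x) ≠ 0 has an inverse. Apply the extended Euclidean algorithm to f(x) and a(x) in F_5[x]: f(x) = (2x + 2)·a(x) + (2x^2 + 3x + 4);  a(x) = (4x + 2)·(2x^2 + 3x + 4) + (4x + 3);  (2x^2 + 3x + 4) = (3x + 1)·(4x + 3) + (1). The last nonzero remainder is the constant 1 = gcd(f, a) in F_5. Back-substituting through the division chain expresses 1 = s(x)·a(x) + t(x)·f(x) with s(x) ≡ x^3 + x^2 + x + 3 (mod f), so a(x)^(-1) ≡ s(x) = x^3 + x^2 + x + 3 (mod f). Check: (3x^3 + x^2 + x + 1)·(x^3 + x^2 + x + 3) = 3x^6 + 4x^5 + 2x^3 + 4x + 3 ≡ 1 (mod x^4 + 3x^3 + x^2 + 2x + 1).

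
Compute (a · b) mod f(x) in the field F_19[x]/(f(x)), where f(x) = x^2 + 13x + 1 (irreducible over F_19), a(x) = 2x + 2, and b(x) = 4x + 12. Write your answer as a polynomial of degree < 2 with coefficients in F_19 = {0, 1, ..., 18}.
a · b ≡ 4x + 16 (mod f(x))

Multiply in F_19[x]: a(x)·b(x) = (2x + 2)·(4x + 12) = 8x^2 + 13x + 5. This has degree ≥ 2, so divide by f(x) over F_19: 8x^2 + 13x + 5 = (8)·(x^2 + 13x + 1) + (4x + 16). Hence a·b ≡ 4x + 16 (mod f). (F_19[x]/(f) is a field with 19^2 = 361 elements since f is irreducible of degree 2.)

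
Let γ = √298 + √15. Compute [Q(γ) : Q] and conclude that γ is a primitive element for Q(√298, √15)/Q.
[Q(γ) : Q] = 4 (equivalently, Q(γ) = Q(√298, √15))

Obviously Q(γ) ⊆ Q(√298, √15), and [Q(√298, √15):Q] = 4 (since 298, 15 are distinct squarefree integers > 1 with 4470 not a perfect square). To show equality we compute the minimal polynomial of γ. From γ = √298 + √15: γ^2 = 298 + 2√(4470) + 15 = 313 + 2√(4470), so γ^2 - 313 = 2√(4470); squaring, (γ^2 - 313)^2 = 4·4470, i.e. γ^4 - 626γ^2 + 97969 - 17880 = 0, i.e. γ^4 - 626γ^2 + 80089 = 0. So γ is a root of x^4 - 626x^2 + 80089. This polynomial is irreducible over Q: it has no rational root (each ±√298 ± √15 is irrational), and any factorization into two quadratics over Q would force √(4470) ∈ Q (pairing opposite roots) or √298, √15 ∈ Q (other pairings), all impossible. Hence [Q(γ):Q] = 4 = [Q(√298, √15):Q], so Q(γ) = Q(√298, √15).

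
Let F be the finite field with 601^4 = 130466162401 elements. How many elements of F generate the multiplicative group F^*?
There are φ(130466162400) = 28983951360 primitive elements

F_q^* is cyclic of order q - 1 = 130466162400. A cyclic group of order m has exactly φ(m) generators. Here m = 130466162400 = 2^5 · 3 · 5^2 · 7 · 43 · 313 · 577, so the number of primitive elements is φ(130466162400) = 28983951360.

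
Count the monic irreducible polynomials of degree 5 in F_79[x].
There are 615411264 monic irreducible polynomials of degree 5 over F_79

Each element of F_{79^5} that lies in no proper subfield is a root of exactly one monic irreducible of degree 5 over F_79, and each such polynomial has 5 distinct roots in F_{79^5}. By Möbius inversion the count is N_79(5) = (1/5) Σ_{d|5} μ(5/d) · 79^d = (1/5)(μ(5)·79^1 + μ(1)·79^5) = 3077056320/5 = 615411264.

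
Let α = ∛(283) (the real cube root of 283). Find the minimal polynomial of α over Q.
m_α(x) = x^3 - 283

α satisfies α^3 = 283, so x^3 - 283 annihilates α. By the rational root test, a rational root p/q (in lowest terms) of x^3 - 283 would satisfy p^3 = 283 q^3, forcing q = 1 and p^3 = 283; but 283 is not a perfect cube, contradiction. A monic cubic over Q with no rational root is irreducible (any nontrivial factorization would include a linear factor). Hence x^3 - 283 is the minimal polynomial of α, and in particular [Q(α):Q] = 3.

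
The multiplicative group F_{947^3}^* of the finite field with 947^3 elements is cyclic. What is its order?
|F_{947^3}^*| = 849278122

F_{947^3} has 947^3 = 849278123 elements; its multiplicative group consists of all nonzero elements, so |F_{947^3}^*| = 849278123 - 1 = 849278122. (It is cyclic since any finite subgroup of the multiplicative group of a field is cyclic.)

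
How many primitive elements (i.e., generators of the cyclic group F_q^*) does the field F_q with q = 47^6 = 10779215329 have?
There are φ(10779215328) = 2791895040 primitive elements

F_q^* is cyclic of order q - 1 = 10779215328. A cyclic group of order m has exactly φ(m) generators. Here m = 10779215328 = 2^5 · 3^2 · 7 · 23 · 37 · 61 · 103, so the number of primitive elements is φ(10779215328) = 2791895040.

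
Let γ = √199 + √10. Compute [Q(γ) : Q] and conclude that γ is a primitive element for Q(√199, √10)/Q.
[Q(γ) : Q] = 4 (equivalently, Q(γ) = Q(√199, √10))

Obviously Q(γ) ⊆ Q(√199, √10), and [Q(√199, √10):Q] = 4 (since 199, 10 are distinct squarefree integers > 1 with 1990 not a perfect square). To show equality we compute the minimal polynomial of γ. From γ = √199 + √10: γ^2 = 199 + 2√(1990) + 10 = 209 + 2√(1990), so γ^2 - 209 = 2√(1990); squaring, (γ^2 - 209)^2 = 4·1990, i.e. γ^4 - 418γ^2 + 43681 - 7960 = 0, i.e. γ^4 - 418γ^2 + 35721 = 0. So γ is a root of x^4 - 418x^2 + 35721. This polynomial is irreducible over Q: it has no rational root (each ±√199 ± √10 is irrational), and any factorization into two quadratics over Q would force √(1990) ∈ Q (pairing opposite roots) or √199, √10 ∈ Q (other pairings), all impossible. Hence [Q(γ):Q] = 4 = [Q(√199, √10):Q], so Q(γ) = Q(√199, √10).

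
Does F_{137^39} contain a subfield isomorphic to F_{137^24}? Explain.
No: F_{137^24} is not a subfield of F_{137^39}

F_{p^m} embeds in F_{p^n} iff m | n. Here 24 ∤ 39 (since 39 = 1·24 + 15 with remainder 15 ≠ 0), so F_{137^24} is not a subfield of F_{137^39}. Equivalently: if it were, the tower law would give 24 = [F_{137^24}:F_137] dividing [F_{137^39}:F_137] = 39, contradiction.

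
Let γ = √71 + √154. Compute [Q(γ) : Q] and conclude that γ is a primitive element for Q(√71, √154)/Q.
[Q(γ) : Q] = 4 (equivalently, Q(γ) = Q(√71, √154))

Obviously Q(γ) ⊆ Q(√71, √154), and [Q(√71, √154):Q] = 4 (since 71, 154 are distinct squarefree integers > 1 with 10934 not a perfect square). To show equality we compute the minimal polynomial of γ. From γ = √71 + √154: γ^2 = 71 + 2√(10934) + 154 = 225 + 2√(10934), so γ^2 - 225 = 2√(10934); squaring, (γ^2 - 225)^2 = 4·10934, i.e. γ^4 - 450γ^2 + 50625 - 43736 = 0, i.e. γ^4 - 450γ^2 + 6889 = 0. So γ is a root of x^4 - 450x^2 + 6889. This polynomial is irreducible over Q: it has no rational root (each ±√71 ± √154 is irrational), and any factorization into two quadratics over Q would force √(10934) ∈ Q (pairing opposite roots) or √71, √154 ∈ Q (other pairings), all impossible. Hence [Q(γ):Q] = 4 = [Q(√71, √154):Q], so Q(γ) = Q(√71, √154).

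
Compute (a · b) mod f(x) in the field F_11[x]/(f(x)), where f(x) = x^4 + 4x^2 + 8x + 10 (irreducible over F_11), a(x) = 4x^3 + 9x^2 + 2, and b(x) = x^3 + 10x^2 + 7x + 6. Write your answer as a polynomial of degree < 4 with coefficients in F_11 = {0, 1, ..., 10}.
a · b ≡ 4x^3 + 4x^2 + 6x + 4 (mod f(x))

Multiply in F_11[x]: a(x)·b(x) = (4x^3 + 9x^2 + 2)·(x^3 + 10x^2 + 7x + 6) = 4x^6 + 5x^5 + 8x^4 + x^3 + 8x^2 + 3x + 1. This has degree ≥ 4, so divide by f(x) over F_11: 4x^6 + 5x^5 + 8x^4 + x^3 + 8x^2 + 3x + 1 = (4x^2 + 5x + 3)·(x^4 + 4x^2 + 8x + 10) + (4x^3 + 4x^2 + 6x + 4). Hence a·b ≡ 4x^3 + 4x^2 + 6x + 4 (mod f). (F_11[x]/(f) is a field with 11^4 = 14641 elements since f is irreducible of degree 4.)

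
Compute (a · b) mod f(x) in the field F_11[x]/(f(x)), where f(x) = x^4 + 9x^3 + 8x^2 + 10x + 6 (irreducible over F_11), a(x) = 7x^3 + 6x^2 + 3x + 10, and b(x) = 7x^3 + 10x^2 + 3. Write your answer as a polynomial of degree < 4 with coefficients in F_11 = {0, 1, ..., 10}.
a · b ≡ 6x^3 + 9x^2 + 2x + 3 (mod f(x))

Multiply in F_11[x]: a(x)·b(x) = (7x^3 + 6x^2 + 3x + 10)·(7x^3 + 10x^2 + 3) = 5x^6 + 2x^5 + 4x^4 + 8x^2 + 9x + 8. This has degree ≥ 4, so divide by f(x) over F_11: 5x^6 + 2x^5 + 4x^4 + 8x^2 + 9x + 8 = (5x^2 + x + 10)·(x^4 + 9x^3 + 8x^2 + 10x + 6) + (6x^3 + 9x^2 + 2x + 3). Hence a·b ≡ 6x^3 + 9x^2 + 2x + 3 (mod f). (F_11[x]/(f) is a field with 11^4 = 14641 elements since f is irreducible of degree 4.)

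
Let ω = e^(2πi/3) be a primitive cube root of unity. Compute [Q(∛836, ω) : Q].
[Q(∛836, ω) : Q] = 6

[Q(∛836):Q] = 3 (min poly x^3 - 836, irreducible since 836 is not a perfect cube). [Q(ω):Q] = 2 (min poly x^2 + x + 1). Since Q(∛836) ⊂ R and ω ∉ R, we have ω ∉ Q(∛836), so x^2 + x + 1 remains irreducible over Q(∛836) and [Q(∛836, ω) : Q(∛836)] = 2. By the tower law, [Q(∛836, ω) : Q] = 3 · 2 = 6. (In fact Q(∛836, ω) is the splitting field of x^3 - 836 over Q.)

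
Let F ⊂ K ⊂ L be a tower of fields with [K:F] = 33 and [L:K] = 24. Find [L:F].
[L:F] = 792

The tower law says that for any tower of field extensions F ⊂ K ⊂ L with finite degrees, [L:F] = [L:K] · [K:F]. Here this gives [L:F] = 24 · 33 = 792.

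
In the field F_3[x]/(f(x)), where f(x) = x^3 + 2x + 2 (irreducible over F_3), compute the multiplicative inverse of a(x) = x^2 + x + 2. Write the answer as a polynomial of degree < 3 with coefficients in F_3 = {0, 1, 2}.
a(x)^(-1) ≡ 2x^2 + x + 2 (mod f(x))

Since f is irreducible over F_3, F_3[x]/(f) is a field and a(x) ≠ 0 has an inverse. Apply the extended Euclidean algorithm to f(x) and a(x) in F_3[x]: f(x) = (x + 2)·a(x) + (x + 1);  a(x) = (x)·(x + 1) + (2). The last nonzero remainder is the constant 2 = gcd(f, a) in F_3. Back-substituting through the division chain expresses 2 = s(x)·a(x) + t(x)·f(x) with s(x) ≡ x^2 + 2x + 1 (mod f), so (x^2 + 2x + 1)·a(x) ≡ 2 (mod f). Multiplying by 2^(-1) ≡ 2 in F_3 gives a(x)^(-1) ≡ 2·(x^2 + 2x + 1) ≡ 2x^2 + x + 2 (mod f). Check: (x^2 + x + 2)·(2x^2 + x + 2) = 2x^4 + x^2 + x + 1 ≡ 1 (mod x^3 + 2x + 2).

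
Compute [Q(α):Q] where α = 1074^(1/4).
[Q(α):Q] = 4

α is a root of x^4 - 1074. By Eisenstein's criterion at the prime p = 2 (which divides the constant term 1074 but p^2 = 4 does not, since 1074 is squarefree), x^4 - 1074 is irreducible over Q. Hence [Q(α):Q] = 4.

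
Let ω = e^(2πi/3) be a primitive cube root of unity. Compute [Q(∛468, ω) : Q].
[Q(∛468, ω) : Q] = 6

[Q(∛468):Q] = 3 (min poly x^3 - 468, irreducible since 468 is not a perfect cube). [Q(ω):Q] = 2 (min poly x^2 + x + 1). Since Q(∛468) ⊂ R and ω ∉ R, we have ω ∉ Q(∛468), so x^2 + x + 1 remains irreducible over Q(∛468) and [Q(∛468, ω) : Q(∛468)] = 2. By the tower law, [Q(∛468, ω) : Q] = 3 · 2 = 6. (In fact Q(∛468, ω) is the splitting field of x^3 - 468 over Q.)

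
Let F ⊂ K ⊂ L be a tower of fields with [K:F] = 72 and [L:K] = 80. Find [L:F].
[L:F] = 5760

The tower law says that for any tower of field extensions F ⊂ K ⊂ L with finite degrees, [L:F] = [L:K] · [K:F]. Here this gives [L:F] = 80 · 72 = 5760.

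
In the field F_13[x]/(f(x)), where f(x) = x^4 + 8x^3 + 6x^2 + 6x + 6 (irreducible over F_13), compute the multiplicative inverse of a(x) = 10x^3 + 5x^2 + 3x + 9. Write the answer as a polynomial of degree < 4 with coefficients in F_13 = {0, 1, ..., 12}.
a(x)^(-1) ≡ 7x^3 + 12x^2 (mod f(x))

Since f is irreducible over F_13, F_13[x]/(f) is a field and a(x) ≠ 0 has an inverse. Apply the extended Euclidean algorithm to f(x) and a(x) in F_13[x]: f(x) = (4x + 4)·a(x) + (10x + 9);  a(x) = (x^2 + 10x + 3)·(10x + 9) + (8). The last nonzero remainder is the constant 8 = gcd(f, a) in F_13. Back-substituting through the division chain expresses 8 = s(x)·a(x) + t(x)·f(x) with s(x) ≡ 4x^3 + 5x^2 (mod f), so (4x^3 + 5x^2)·a(x) ≡ 8 (mod f). Multiplying by 8^(-1) ≡ 5 in F_13 gives a(x)^(-1) ≡ 5·(4x^3 + 5x^2) ≡ 7x^3 + 12x^2 (mod f). Check: (10x^3 + 5x^2 + 3x + 9)·(7x^3 + 12x^2) = 5x^6 + 12x^5 + 3x^4 + 8x^3 + 4x^2 ≡ 1 (mod x^4 + 8x^3 + 6x^2 + 6x + 6).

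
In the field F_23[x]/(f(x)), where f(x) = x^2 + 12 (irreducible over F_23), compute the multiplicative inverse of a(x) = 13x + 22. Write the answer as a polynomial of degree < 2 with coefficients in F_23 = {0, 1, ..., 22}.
a(x)^(-1) ≡ 2x + 9 (mod f(x))

Since f is irreducible over F_23, F_23[x]/(f) is a field and a(x) ≠ 0 has an inverse. Apply the extended Euclidean algorithm to f(x) and a(x) in F_23[x]: f(x) = (16x + 3)·a(x) + (15). The last nonzero remainder is the constant 15 = gcd(f, a) in F_23. Back-substituting through the division chain expresses 15 = s(x)·a(x) + t(x)·f(x) with s(x) ≡ 7x + 20 (mod f), so (7x + 20)·a(x) ≡ 15 (mod f). Multiplying by 15^(-1) ≡ 20 in F_23 gives a(x)^(-1) ≡ 20·(7x + 20) ≡ 2x + 9 (mod f). Check: (13x + 22)·(2x + 9) = 3x^2 + 14 ≡ 1 (mod x^2 + 12).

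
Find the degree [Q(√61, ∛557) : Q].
[Q(√61, ∛557) : Q] = 6

Let L = Q(√61, ∛557). Since Q(√61) ⊂ L and [Q(√61):Q] = 2, the tower law gives 2 | [L:Q]. Likewise Q(∛557) ⊂ L with [Q(∛557):Q] = 3 (because 557 is not a perfect cube), so 3 | [L:Q]. As gcd(2,3) = 1, [L:Q] is divisible by 6. Conversely L is generated over Q by √61 and ∛557, so [L:Q] ≤ 2·3 = 6. Therefore [Q(√61, ∛557) : Q] = 6.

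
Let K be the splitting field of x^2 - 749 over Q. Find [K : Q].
[K : Q] = 2

f(x) = x^2 - 749 factors as (x - √749)(x + √749). The splitting field is K = Q(√749). Since 749 is squarefree and > 1, it is not a perfect square, so x^2 - 749 is irreducible over Q and [Q(√749) : Q] = 2. Hence [K : Q] = 2.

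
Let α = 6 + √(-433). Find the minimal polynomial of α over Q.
m_α(x) = x^2 - 12x + 469

From α - 6 = √(-433), squaring gives (α - 6)^2 = -433, i.e. α^2 - 12α + 36 = -433, so α^2 - 12α + 469 = 0. The discriminant of x^2 - 12x + 469 is (-12)^2 - 4·(469) = 144 - 1876 = -1732, and 4·(-433) is not a perfect square in Q since -433 is squarefree and ≠ 1. Hence x^2 - 12x + 469 is irreducible over Q and is the minimal polynomial of α.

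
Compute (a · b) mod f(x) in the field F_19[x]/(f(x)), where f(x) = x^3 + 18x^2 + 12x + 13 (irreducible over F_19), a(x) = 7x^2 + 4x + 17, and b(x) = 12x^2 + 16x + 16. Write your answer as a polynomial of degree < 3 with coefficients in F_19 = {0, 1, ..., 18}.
a · b ≡ 15x^2 + 2x + 7 (mod f(x))

Multiply in F_19[x]: a(x)·b(x) = (7x^2 + 4x + 17)·(12x^2 + 16x + 16) = 8x^4 + 8x^3 + 13x + 6. This has degree ≥ 3, so divide by f(x) over F_19: 8x^4 + 8x^3 + 13x + 6 = (8x + 16)·(x^3 + 18x^2 + 12x + 13) + (15x^2 + 2x + 7). Hence a·b ≡ 15x^2 + 2x + 7 (mod f). (F_19[x]/(f) is a field with 19^3 = 6859 elements since f is irreducible of degree 3.)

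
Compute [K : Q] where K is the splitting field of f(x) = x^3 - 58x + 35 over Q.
[K : Q] = 6

By the rational root test, any rational root of the monic integer polynomial f(x) = x^3 - 58x + 35 must be an integer dividing the constant term 35, i.e. one of ±{1, 5, 7, 35}. Evaluating: f(1) = -22, f(-1) = 92, f(5) = -130, f(-5) = 200, f(7) = -28, f(-7) = 98, f(35) = 40880, f(-35) = -40810; none is 0, so f has no rational root and is therefore irreducible over Q (a cubic with no linear factor over a field is irreducible). For an irreducible cubic, the Galois group is A_3 or S_3 according as the discriminant disc(f) = -4a^3 - 27b^2 = -4·(-58)^3 - 27·(35)^2 = 747373 is or is not a square in Q. Here disc(f) = 747373 is not a perfect square in Q, so the Galois group of f over Q is not contained in A_3 and must be all of S_3. The splitting field has degree |S_3| = 6 over Q, so [K : Q] = 6.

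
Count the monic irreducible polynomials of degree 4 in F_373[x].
There are 4839184878 monic irreducible polynomials of degree 4 over F_373

Each element of F_{373^4} that lies in no proper subfield is a root of exactly one monic irreducible of degree 4 over F_373, and each such polynomial has 4 distinct roots in F_{373^4}. By Möbius inversion the count is N_373(4) = (1/4) Σ_{d|4} μ(4/d) · 373^d = (1/4)(μ(4)·373^1 + μ(2)·373^2 + μ(1)·373^4) = 19356739512/4 = 4839184878.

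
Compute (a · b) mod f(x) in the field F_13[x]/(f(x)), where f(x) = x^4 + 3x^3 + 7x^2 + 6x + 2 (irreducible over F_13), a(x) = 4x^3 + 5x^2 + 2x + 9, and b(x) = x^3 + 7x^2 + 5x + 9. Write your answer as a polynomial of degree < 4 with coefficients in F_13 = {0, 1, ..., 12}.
a · b ≡ 2x^3 + x^2 + 4x + 6 (mod f(x))

Multiply in F_13[x]: a(x)·b(x) = (4x^3 + 5x^2 + 2x + 9)·(x^3 + 7x^2 + 5x + 9) = 4x^6 + 7x^5 + 5x^4 + 6x^3 + x^2 + 11x + 3. This has degree ≥ 4, so divide by f(x) over F_13: 4x^6 + 7x^5 + 5x^4 + 6x^3 + x^2 + 11x + 3 = (4x^2 + 8x + 5)·(x^4 + 3x^3 + 7x^2 + 6x + 2) + (2x^3 + x^2 + 4x + 6). Hence a·b ≡ 2x^3 + x^2 + 4x + 6 (mod f). (F_13[x]/(f) is a field with 13^4 = 28561 elements since f is irreducible of degree 4.)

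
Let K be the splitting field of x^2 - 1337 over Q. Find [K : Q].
[K : Q] = 2

f(x) = x^2 - 1337 factors as (x - √1337)(x + √1337). The splitting field is K = Q(√1337). Since 1337 is squarefree and > 1, it is not a perfect square, so x^2 - 1337 is irreducible over Q and [Q(√1337) : Q] = 2. Hence [K : Q] = 2.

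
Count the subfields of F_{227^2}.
F_{227^2} has 2 subfields

The subfields of F_{p^n} are exactly the fields F_{p^d} for d | n (each is the fixed field of the unique index-d subgroup of Gal(F_{p^n}/F_p) ≅ Z/nZ). The divisors of n = 2 are {1, 2}, giving 2 subfields: F_{227^1}, F_{227^2}.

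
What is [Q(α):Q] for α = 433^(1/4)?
[Q(α):Q] = 4

α is a root of x^4 - 433. By Eisenstein's criterion at the prime p = 433 (which divides the constant term 433 but p^2 = 187489 does not, since 433 is squarefree), x^4 - 433 is irreducible over Q. Hence [Q(α):Q] = 4.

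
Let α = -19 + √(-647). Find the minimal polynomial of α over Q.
m_α(x) = x^2 + 38x + 1008

From α + 19 = √(-647), squaring gives (α + 19)^2 = -647, i.e. α^2 + 38α + 361 = -647, so α^2 + 38α + 1008 = 0. The discriminant of x^2 + 38x + 1008 is (38)^2 - 4·(1008) = 1444 - 4032 = -2588, and 4·(-647) is not a perfect square in Q since -647 is squarefree and ≠ 1. Hence x^2 + 38x + 1008 is irreducible over Q and is the minimal polynomial of α.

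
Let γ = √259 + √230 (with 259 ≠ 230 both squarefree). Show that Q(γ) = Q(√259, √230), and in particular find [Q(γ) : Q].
[Q(γ) : Q] = 4 (equivalently, Q(γ) = Q(√259, √230))

Obviously Q(γ) ⊆ Q(√259, √230), and [Q(√259, √230):Q] = 4 (since 259, 230 are distinct squarefree integers > 1 with 59570 not a perfect square). To show equality we compute the minimal polynomial of γ. From γ = √259 + √230: γ^2 = 259 + 2√(59570) + 230 = 489 + 2√(59570), so γ^2 - 489 = 2√(59570); squaring, (γ^2 - 489)^2 = 4·59570, i.e. γ^4 - 978γ^2 + 239121 - 238280 = 0, i.e. γ^4 - 978γ^2 + 841 = 0. So γ is a root of x^4 - 978x^2 + 841. This polynomial is irreducible over Q: it has no rational root (each ±√259 ± √230 is irrational), and any factorization into two quadratics over Q would force √(59570) ∈ Q (pairing opposite roots) or √259, √230 ∈ Q (other pairings), all impossible. Hence [Q(γ):Q] = 4 = [Q(√259, √230):Q], so Q(γ) = Q(√259, √230).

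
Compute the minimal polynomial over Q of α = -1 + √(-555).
m_α(x) = x^2 + 2x + 556

From α + 1 = √(-555), squaring gives (α + 1)^2 = -555, i.e. α^2 + 2α + 1 = -555, so α^2 + 2α + 556 = 0. The discriminant of x^2 + 2x + 556 is (2)^2 - 4·(556) = 4 - 2224 = -2220, and 4·(-555) is not a perfect square in Q since -555 is squarefree and ≠ 1. Hence x^2 + 2x + 556 is irreducible over Q and is the minimal polynomial of α.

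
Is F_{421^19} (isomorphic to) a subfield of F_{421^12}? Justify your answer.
No: F_{421^19} is not a subfield of F_{421^12}

F_{p^m} embeds in F_{p^n} iff m | n. Here 19 ∤ 12 (since 12 = 0·19 + 12 with remainder 12 ≠ 0), so F_{421^19} is not a subfield of F_{421^12}. Equivalently: if it were, the tower law would give 19 = [F_{421^19}:F_421] dividing [F_{421^12}:F_421] = 12, contradiction.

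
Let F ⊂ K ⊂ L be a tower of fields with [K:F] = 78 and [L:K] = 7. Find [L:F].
[L:F] = 546

The tower law says that for any tower of field extensions F ⊂ K ⊂ L with finite degrees, [L:F] = [L:K] · [K:F]. Here this gives [L:F] = 7 · 78 = 546.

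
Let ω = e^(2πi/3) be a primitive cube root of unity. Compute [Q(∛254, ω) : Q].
[Q(∛254, ω) : Q] = 6

[Q(∛254):Q] = 3 (min poly x^3 - 254, irreducible since 254 is not a perfect cube). [Q(ω):Q] = 2 (min poly x^2 + x + 1). Since Q(∛254) ⊂ R and ω ∉ R, we have ω ∉ Q(∛254), so x^2 + x + 1 remains irreducible over Q(∛254) and [Q(∛254, ω) : Q(∛254)] = 2. By the tower law, [Q(∛254, ω) : Q] = 3 · 2 = 6. (In fact Q(∛254, ω) is the splitting field of x^3 - 254 over Q.)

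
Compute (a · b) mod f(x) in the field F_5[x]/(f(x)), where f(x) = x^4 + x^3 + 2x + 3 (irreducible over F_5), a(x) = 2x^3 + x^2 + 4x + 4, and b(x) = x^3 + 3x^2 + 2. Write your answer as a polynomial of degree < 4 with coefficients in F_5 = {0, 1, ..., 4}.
a · b ≡ 4x^3 + 3x^2 + 4x + 2 (mod f(x))

Multiply in F_5[x]: a(x)·b(x) = (2x^3 + x^2 + 4x + 4)·(x^3 + 3x^2 + 2) = 2x^6 + 2x^5 + 2x^4 + 4x^2 + 3x + 3. This has degree ≥ 4, so divide by f(x) over F_5: 2x^6 + 2x^5 + 2x^4 + 4x^2 + 3x + 3 = (2x^2 + 2)·(x^4 + x^3 + 2x + 3) + (4x^3 + 3x^2 + 4x + 2). Hence a·b ≡ 4x^3 + 3x^2 + 4x + 2 (mod f). (F_5[x]/(f) is a field with 5^4 = 625 elements since f is irreducible of degree 4.)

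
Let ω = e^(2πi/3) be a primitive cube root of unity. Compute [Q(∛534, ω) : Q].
[Q(∛534, ω) : Q] = 6

[Q(∛534):Q] = 3 (min poly x^3 - 534, irreducible since 534 is not a perfect cube). [Q(ω):Q] = 2 (min poly x^2 + x + 1). Since Q(∛534) ⊂ R and ω ∉ R, we have ω ∉ Q(∛534), so x^2 + x + 1 remains irreducible over Q(∛534) and [Q(∛534, ω) : Q(∛534)] = 2. By the tower law, [Q(∛534, ω) : Q] = 3 · 2 = 6. (In fact Q(∛534, ω) is the splitting field of x^3 - 534 over Q.)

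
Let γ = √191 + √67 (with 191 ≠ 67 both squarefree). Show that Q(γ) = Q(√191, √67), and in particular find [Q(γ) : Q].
[Q(γ) : Q] = 4 (equivalently, Q(γ) = Q(√191, √67))

Obviously Q(γ) ⊆ Q(√191, √67), and [Q(√191, √67):Q] = 4 (since 191, 67 are distinct squarefree integers > 1 with 12797 not a perfect square). To show equality we compute the minimal polynomial of γ. From γ = √191 + √67: γ^2 = 191 + 2√(12797) + 67 = 258 + 2√(12797), so γ^2 - 258 = 2√(12797); squaring, (γ^2 - 258)^2 = 4·12797, i.e. γ^4 - 516γ^2 + 66564 - 51188 = 0, i.e. γ^4 - 516γ^2 + 15376 = 0. So γ is a root of x^4 - 516x^2 + 15376. This polynomial is irreducible over Q: it has no rational root (each ±√191 ± √67 is irrational), and any factorization into two quadratics over Q would force √(12797) ∈ Q (pairing opposite roots) or √191, √67 ∈ Q (other pairings), all impossible. Hence [Q(γ):Q] = 4 = [Q(√191, √67):Q], so Q(γ) = Q(√191, √67).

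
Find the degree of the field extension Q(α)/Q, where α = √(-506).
[Q(α):Q] = 2

[Q(α):Q] equals the degree of the minimal polynomial of α. Here α^2 = -506 and x^2 + 506 is irreducible (d = -506 is squarefree, ≠ 1, hence not a square), so deg(m_α) = 2. Thus [Q(α):Q] = 2.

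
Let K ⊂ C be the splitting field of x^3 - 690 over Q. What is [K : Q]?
[K : Q] = 6

The roots of x^3 - 690 are ∛690, ω∛690, ω^2∛690 where ω = e^(2πi/3) is a primitive cube root of unity, so K = Q(∛690, ω). Now [Q(∛690):Q] = 3 (since 690 is not a perfect cube, x^3 - 690 is irreducible) and [Q(ω):Q] = 2. Both 2 and 3 divide [K:Q], and [K:Q] ≤ 3·2 = 6, so [K:Q] = 6. (Equivalently: Q(∛690) ⊂ R but ω ∉ R, so [K : Q(∛690)] = 2.)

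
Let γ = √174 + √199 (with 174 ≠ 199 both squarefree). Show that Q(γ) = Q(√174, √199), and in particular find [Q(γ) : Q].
[Q(γ) : Q] = 4 (equivalently, Q(γ) = Q(√174, √199))

Obviously Q(γ) ⊆ Q(√174, √199), and [Q(√174, √199):Q] = 4 (since 174, 199 are distinct squarefree integers > 1 with 34626 not a perfect square). To show equality we compute the minimal polynomial of γ. From γ = √174 + √199: γ^2 = 174 + 2√(34626) + 199 = 373 + 2√(34626), so γ^2 - 373 = 2√(34626); squaring, (γ^2 - 373)^2 = 4·34626, i.e. γ^4 - 746γ^2 + 139129 - 138504 = 0, i.e. γ^4 - 746γ^2 + 625 = 0. So γ is a root of x^4 - 746x^2 + 625. This polynomial is irreducible over Q: it has no rational root (each ±√174 ± √199 is irrational), and any factorization into two quadratics over Q would force √(34626) ∈ Q (pairing opposite roots) or √174, √199 ∈ Q (other pairings), all impossible. Hence [Q(γ):Q] = 4 = [Q(√174, √199):Q], so Q(γ) = Q(√174, √199).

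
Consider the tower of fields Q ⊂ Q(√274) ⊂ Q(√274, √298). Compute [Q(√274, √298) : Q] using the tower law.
[Q(√274, √298) : Q] = 4

[Q(√274):Q] = 2 (min poly x^2 - 274, irreducible since 274 is squarefree > 1). For the top step, suppose √298 ∈ Q(√274), say √298 = c + d√274 with c, d ∈ Q. Squaring: 298 = c^2 + 274d^2 + 2cd√274. Since √274 ∉ Q this forces 2cd = 0. If d = 0 then √298 = c ∈ Q, contradicting 298 squarefree > 1. If c = 0 then 298 = 274d^2, so 274·298 = (274d)^2 is a perfect square in Q — but 274·298 = 81652 is not a perfect square (since 274 and 298 are distinct squarefree integers). Contradiction. Hence √298 ∉ Q(√274), so x^2 - 298 stays irreducible over Q(√274) and [Q(√274, √298) : Q(√274)] = 2. By the tower law, [Q(√274, √298) : Q] = 2 · 2 = 4.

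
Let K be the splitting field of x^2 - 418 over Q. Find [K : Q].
[K : Q] = 2

f(x) = x^2 - 418 factors as (x - √418)(x + √418). The splitting field is K = Q(√418). Since 418 is squarefree and > 1, it is not a perfect square, so x^2 - 418 is irreducible over Q and [Q(√418) : Q] = 2. Hence [K : Q] = 2.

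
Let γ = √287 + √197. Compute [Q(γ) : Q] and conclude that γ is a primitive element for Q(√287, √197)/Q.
[Q(γ) : Q] = 4 (equivalently, Q(γ) = Q(√287, √197))

Obviously Q(γ) ⊆ Q(√287, √197), and [Q(√287, √197):Q] = 4 (since 287, 197 are distinct squarefree integers > 1 with 56539 not a perfect square). To show equality we compute the minimal polynomial of γ. From γ = √287 + √197: γ^2 = 287 + 2√(56539) + 197 = 484 + 2√(56539), so γ^2 - 484 = 2√(56539); squaring, (γ^2 - 484)^2 = 4·56539, i.e. γ^4 - 968γ^2 + 234256 - 226156 = 0, i.e. γ^4 - 968γ^2 + 8100 = 0. So γ is a root of x^4 - 968x^2 + 8100. This polynomial is irreducible over Q: it has no rational root (each ±√287 ± √197 is irrational), and any factorization into two quadratics over Q would force √(56539) ∈ Q (pairing opposite roots) or √287, √197 ∈ Q (other pairings), all impossible. Hence [Q(γ):Q] = 4 = [Q(√287, √197):Q], so Q(γ) = Q(√287, √197).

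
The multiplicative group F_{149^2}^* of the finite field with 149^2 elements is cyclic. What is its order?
|F_{149^2}^*| = 22200

F_{149^2} has 149^2 = 22201 elements; its multiplicative group consists of all nonzero elements, so |F_{149^2}^*| = 22201 - 1 = 22200. (It is cyclic since any finite subgroup of the multiplicative group of a field is cyclic.)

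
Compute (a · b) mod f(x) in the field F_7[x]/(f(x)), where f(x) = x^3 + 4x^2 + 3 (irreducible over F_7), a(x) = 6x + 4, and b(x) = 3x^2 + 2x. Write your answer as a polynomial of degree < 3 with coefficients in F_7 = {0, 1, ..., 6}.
a · b ≡ x^2 + x + 2 (mod f(x))

Multiply in F_7[x]: a(x)·b(x) = (6x + 4)·(3x^2 + 2x) = 4x^3 + 3x^2 + x. This has degree ≥ 3, so divide by f(x) over F_7: 4x^3 + 3x^2 + x = (4)·(x^3 + 4x^2 + 3) + (x^2 + x + 2). Hence a·b ≡ x^2 + x + 2 (mod f). (F_7[x]/(f) is a field with 7^3 = 343 elements since f is irreducible of degree 3.)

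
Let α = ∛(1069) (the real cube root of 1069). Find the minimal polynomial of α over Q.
m_α(x) = x^3 - 1069

α satisfies α^3 = 1069, so x^3 - 1069 annihilates α. By the rational root test, a rational root p/q (in lowest terms) of x^3 - 1069 would satisfy p^3 = 1069 q^3, forcing q = 1 and p^3 = 1069; but 1069 is not a perfect cube, contradiction. A monic cubic over Q with no rational root is irreducible (any nontrivial factorization would include a linear factor). Hence x^3 - 1069 is the minimal polynomial of α, and in particular [Q(α):Q] = 3.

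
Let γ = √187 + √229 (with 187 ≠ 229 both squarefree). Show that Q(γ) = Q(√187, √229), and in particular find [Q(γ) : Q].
[Q(γ) : Q] = 4 (equivalently, Q(γ) = Q(√187, √229))

Obviously Q(γ) ⊆ Q(√187, √229), and [Q(√187, √229):Q] = 4 (since 187, 229 are distinct squarefree integers > 1 with 42823 not a perfect square). To show equality we compute the minimal polynomial of γ. From γ = √187 + √229: γ^2 = 187 + 2√(42823) + 229 = 416 + 2√(42823), so γ^2 - 416 = 2√(42823); squaring, (γ^2 - 416)^2 = 4·42823, i.e. γ^4 - 832γ^2 + 173056 - 171292 = 0, i.e. γ^4 - 832γ^2 + 1764 = 0. So γ is a root of x^4 - 832x^2 + 1764. This polynomial is irreducible over Q: it has no rational root (each ±√187 ± √229 is irrational), and any factorization into two quadratics over Q would force √(42823) ∈ Q (pairing opposite roots) or √187, √229 ∈ Q (other pairings), all impossible. Hence [Q(γ):Q] = 4 = [Q(√187, √229):Q], so Q(γ) = Q(√187, √229).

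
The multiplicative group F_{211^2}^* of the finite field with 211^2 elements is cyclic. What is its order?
|F_{211^2}^*| = 44520

F_{211^2} has 211^2 = 44521 elements; its multiplicative group consists of all nonzero elements, so |F_{211^2}^*| = 44521 - 1 = 44520. (It is cyclic since any finite subgroup of the multiplicative group of a field is cyclic.)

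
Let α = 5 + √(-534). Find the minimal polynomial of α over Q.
m_α(x) = x^2 - 10x + 559

From α - 5 = √(-534), squaring gives (α - 5)^2 = -534, i.e. α^2 - 10α + 25 = -534, so α^2 - 10α + 559 = 0. The discriminant of x^2 - 10x + 559 is (-10)^2 - 4·(559) = 100 - 2236 = -2136, and 4·(-534) is not a perfect square in Q since -534 is squarefree and ≠ 1. Hence x^2 - 10x + 559 is irreducible over Q and is the minimal polynomial of α.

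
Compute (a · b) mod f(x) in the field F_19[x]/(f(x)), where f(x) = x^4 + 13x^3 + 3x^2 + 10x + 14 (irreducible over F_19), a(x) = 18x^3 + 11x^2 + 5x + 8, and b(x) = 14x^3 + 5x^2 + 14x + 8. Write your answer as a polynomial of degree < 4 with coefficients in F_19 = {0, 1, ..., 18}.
a · b ≡ 9x^3 + 15x^2 + 6x + 5 (mod f(x))

Multiply in F_19[x]: a(x)·b(x) = (18x^3 + 11x^2 + 5x + 8)·(14x^3 + 5x^2 + 14x + 8) = 5x^6 + 16x^5 + 16x^4 + 17x^3 + 8x^2 + 7. This has degree ≥ 4, so divide by f(x) over F_19: 5x^6 + 16x^5 + 16x^4 + 17x^3 + 8x^2 + 7 = (5x^2 + 8x + 11)·(x^4 + 13x^3 + 3x^2 + 10x + 14) + (9x^3 + 15x^2 + 6x + 5). Hence a·b ≡ 9x^3 + 15x^2 + 6x + 5 (mod f). (F_19[x]/(f) is a field with 19^4 = 130321 elements since f is irreducible of degree 4.)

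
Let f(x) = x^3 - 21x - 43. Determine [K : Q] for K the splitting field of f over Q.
[K : Q] = 6

By the rational root test, any rational root of the monic integer polynomial f(x) = x^3 - 21x - 43 must be an integer dividing the constant term -43, i.e. one of ±{1, 43}. Evaluating: f(1) = -63, f(-1) = -23, f(43) = 78561, f(-43) = -78647; none is 0, so f has no rational root and is therefore irreducible over Q (a cubic with no linear factor over a field is irreducible). For an irreducible cubic, the Galois group is A_3 or S_3 according as the discriminant disc(f) = -4a^3 - 27b^2 = -4·(-21)^3 - 27·(-43)^2 = -12879 is or is not a square in Q. Here disc(f) = -12879 is not a perfect square in Q, so the Galois group of f over Q is not contained in A_3 and must be all of S_3. The splitting field has degree |S_3| = 6 over Q, so [K : Q] = 6.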